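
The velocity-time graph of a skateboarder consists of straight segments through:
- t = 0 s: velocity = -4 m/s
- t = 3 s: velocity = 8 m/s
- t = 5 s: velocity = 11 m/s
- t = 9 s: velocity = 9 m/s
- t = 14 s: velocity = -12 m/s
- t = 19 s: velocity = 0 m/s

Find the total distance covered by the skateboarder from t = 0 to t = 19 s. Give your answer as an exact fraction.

Distance (not displacement) is the total path length: add the absolute areas under v-t.
0–3 s: v = 0 at t = 1 s; triangle areas 2 + 8 = 10 m
3–5 s: |½(8 + 11)(2)| = 19 m
5–9 s: |½(11 + 9)(4)| = 40 m
9–14 s: v = 0 at t = 78/7 s; triangle areas 135/14 + 120/7 = 375/14 m
14–19 s: |½(-12 + 0)(5)| = 30 m
Total distance = 1761/14 m

1761/14 m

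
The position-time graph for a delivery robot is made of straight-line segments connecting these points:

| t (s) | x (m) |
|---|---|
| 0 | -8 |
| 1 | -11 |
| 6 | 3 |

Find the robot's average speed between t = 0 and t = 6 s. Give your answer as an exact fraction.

17/6 m/s

Average speed = (total path length)/(elapsed time); on a piecewise-linear x-t graph the path length is Σ|Δx|.
0–1 s: |Δx| = |-11 − -8| = 3 m
1–6 s: |Δx| = |3 − -11| = 14 m
Total path = 17 m; average speed = 17/6 = 17/6 m/s.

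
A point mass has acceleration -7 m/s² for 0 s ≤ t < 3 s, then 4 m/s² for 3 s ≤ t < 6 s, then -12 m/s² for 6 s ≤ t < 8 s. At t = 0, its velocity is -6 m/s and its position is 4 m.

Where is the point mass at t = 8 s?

-162.5 m

On each constant-a segment, Δv = aΔt and Δx = v₀Δt + ½aΔt²; chain segment to segment.
0–3 s: v starts -6 m/s; Δx = -6·3 + ½·-7·3² = -49.5 m; v ends -27 m/s.
3–6 s: v starts -27 m/s; Δx = -27·3 + ½·4·3² = -63 m; v ends -15 m/s.
6–8 s: v starts -15 m/s; Δx = -15·2 + ½·-12·2² = -54 m; v ends -39 m/s.
x(8) = 4 + Σ Δx = -162.5 m.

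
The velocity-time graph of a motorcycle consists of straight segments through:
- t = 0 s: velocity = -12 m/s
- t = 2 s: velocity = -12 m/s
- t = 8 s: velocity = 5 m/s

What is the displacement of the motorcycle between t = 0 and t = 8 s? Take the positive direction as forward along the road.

-45 m

Displacement is the signed area under the v-t curve.
0–2 s: -12 × 2 = -24 m
2–8 s: ½(-12 + 5)(6) = -21 m
Net displacement = -45 m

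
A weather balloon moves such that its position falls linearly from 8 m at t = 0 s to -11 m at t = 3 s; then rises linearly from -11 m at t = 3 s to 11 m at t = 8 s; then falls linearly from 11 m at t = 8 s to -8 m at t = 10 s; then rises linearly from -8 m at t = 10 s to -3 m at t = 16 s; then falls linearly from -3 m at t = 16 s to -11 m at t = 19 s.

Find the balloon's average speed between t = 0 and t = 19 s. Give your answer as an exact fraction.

73/19 m/s

Average speed = (total path length)/(elapsed time); on a piecewise-linear x-t graph the path length is Σ|Δx|.
0–3 s: |Δx| = |-11 − 8| = 19 m
3–8 s: |Δx| = |11 − -11| = 22 m
8–10 s: |Δx| = |-8 − 11| = 19 m
10–16 s: |Δx| = |-3 − -8| = 5 m
16–19 s: |Δx| = |-11 − -3| = 8 m
Total path = 73 m; average speed = 73/19 = 73/19 m/s.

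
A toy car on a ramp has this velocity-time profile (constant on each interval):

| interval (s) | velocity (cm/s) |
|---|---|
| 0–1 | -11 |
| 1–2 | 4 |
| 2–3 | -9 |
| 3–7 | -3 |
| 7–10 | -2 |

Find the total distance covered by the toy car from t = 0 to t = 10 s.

42 cm

Distance (not displacement) is the total path length: add the absolute areas under v-t.
0–1 s: |-11| × 1 = 11 cm
1–2 s: |4| × 1 = 4 cm
2–3 s: |-9| × 1 = 9 cm
3–7 s: |-3| × 4 = 12 cm
7–10 s: |-2| × 3 = 6 cm
Total distance = 42 cm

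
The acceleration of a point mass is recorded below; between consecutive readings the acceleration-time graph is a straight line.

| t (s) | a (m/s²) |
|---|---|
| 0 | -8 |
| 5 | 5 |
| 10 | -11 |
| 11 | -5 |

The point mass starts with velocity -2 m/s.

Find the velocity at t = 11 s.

-32.5 m/s

Δv equals the area under the a-t graph; then v = v₀ + Δv.
0–5 s: ½(-8 + 5)(5) = -7.5 m/s
5–10 s: ½(5 + -11)(5) = -15 m/s
10–11 s: ½(-11 + -5)(1) = -8 m/s
Δv = -30.5 m/s, so v(11) = -2 + (-30.5) = -32.5 m/s.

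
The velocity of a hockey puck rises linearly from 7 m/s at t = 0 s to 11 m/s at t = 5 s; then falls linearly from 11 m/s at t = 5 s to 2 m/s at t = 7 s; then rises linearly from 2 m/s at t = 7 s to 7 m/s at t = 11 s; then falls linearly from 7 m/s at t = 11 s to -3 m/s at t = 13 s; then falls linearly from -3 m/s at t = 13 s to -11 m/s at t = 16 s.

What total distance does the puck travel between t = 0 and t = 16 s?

102.8 m

Distance (not displacement) is the total path length: add the absolute areas under v-t.
0–5 s: |½(7 + 11)(5)| = 45 m
5–7 s: |½(11 + 2)(2)| = 13 m
7–11 s: |½(2 + 7)(4)| = 18 m
11–13 s: v = 0 at t = 12.4 s; triangle areas 4.9 + 0.9 = 5.8 m
13–16 s: |½(-3 + -11)(3)| = 21 m
Total distance = 102.8 m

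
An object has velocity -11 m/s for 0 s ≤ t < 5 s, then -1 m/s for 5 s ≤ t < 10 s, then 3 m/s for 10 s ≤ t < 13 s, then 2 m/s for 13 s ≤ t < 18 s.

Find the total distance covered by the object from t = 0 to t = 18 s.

Distance (not displacement) is the total path length: add the absolute areas under v-t.
0–5 s: |-11| × 5 = 55 m
5–10 s: |-1| × 5 = 5 m
10–13 s: |3| × 3 = 9 m
13–18 s: |2| × 5 = 10 m
Total distance = 79 m

79 m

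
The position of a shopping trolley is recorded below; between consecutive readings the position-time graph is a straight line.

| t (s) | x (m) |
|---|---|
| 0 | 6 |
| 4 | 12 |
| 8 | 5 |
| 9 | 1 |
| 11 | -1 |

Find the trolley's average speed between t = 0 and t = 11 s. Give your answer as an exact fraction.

Average speed = (total path length)/(elapsed time); on a piecewise-linear x-t graph the path length is Σ|Δx|.
0–4 s: |Δx| = |12 − 6| = 6 m
4–8 s: |Δx| = |5 − 12| = 7 m
8–9 s: |Δx| = |1 − 5| = 4 m
9–11 s: |Δx| = |-1 − 1| = 2 m
Total path = 19 m; average speed = 19/11 = 19/11 m/s.

19/11 m/s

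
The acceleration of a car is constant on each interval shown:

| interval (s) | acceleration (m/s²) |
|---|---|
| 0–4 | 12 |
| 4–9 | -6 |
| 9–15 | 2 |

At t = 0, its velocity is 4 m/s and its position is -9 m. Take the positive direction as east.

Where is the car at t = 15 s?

456 m

On each constant-a segment, Δv = aΔt and Δx = v₀Δt + ½aΔt²; chain segment to segment.
0–4 s: v starts 4 m/s; Δx = 4·4 + ½·12·4² = 112 m; v ends 52 m/s.
4–9 s: v starts 52 m/s; Δx = 52·5 + ½·-6·5² = 185 m; v ends 22 m/s.
9–15 s: v starts 22 m/s; Δx = 22·6 + ½·2·6² = 168 m; v ends 34 m/s.
x(15) = -9 + Σ Δx = 456 m.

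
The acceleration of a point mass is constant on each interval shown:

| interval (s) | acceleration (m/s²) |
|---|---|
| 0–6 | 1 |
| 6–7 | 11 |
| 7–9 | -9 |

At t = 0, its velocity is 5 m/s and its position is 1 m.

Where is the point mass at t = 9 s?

On each constant-a segment, Δv = aΔt and Δx = v₀Δt + ½aΔt²; chain segment to segment.
0–6 s: v starts 5 m/s; Δx = 5·6 + ½·1·6² = 48 m; v ends 11 m/s.
6–7 s: v starts 11 m/s; Δx = 11·1 + ½·11·1² = 16.5 m; v ends 22 m/s.
7–9 s: v starts 22 m/s; Δx = 22·2 + ½·-9·2² = 26 m; v ends 4 m/s.
x(9) = 1 + Σ Δx = 91.5 m.

91.5 m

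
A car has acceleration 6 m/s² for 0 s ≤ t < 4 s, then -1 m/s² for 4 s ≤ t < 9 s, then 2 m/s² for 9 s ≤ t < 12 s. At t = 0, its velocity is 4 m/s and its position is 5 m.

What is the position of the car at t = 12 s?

On each constant-a segment, Δv = aΔt and Δx = v₀Δt + ½aΔt²; chain segment to segment.
0–4 s: v starts 4 m/s; Δx = 4·4 + ½·6·4² = 64 m; v ends 28 m/s.
4–9 s: v starts 28 m/s; Δx = 28·5 + ½·-1·5² = 127.5 m; v ends 23 m/s.
9–12 s: v starts 23 m/s; Δx = 23·3 + ½·2·3² = 78 m; v ends 29 m/s.
x(12) = 5 + Σ Δx = 274.5 m.

274.5 m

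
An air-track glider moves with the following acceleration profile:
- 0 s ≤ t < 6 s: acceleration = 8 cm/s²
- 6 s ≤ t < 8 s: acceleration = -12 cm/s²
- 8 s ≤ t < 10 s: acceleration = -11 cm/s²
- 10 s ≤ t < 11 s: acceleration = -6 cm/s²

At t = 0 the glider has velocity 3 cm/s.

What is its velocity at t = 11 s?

-1 cm/s

Δv equals the area under the a-t graph; then v = v₀ + Δv.
0–6 s: 8 × 6 = 48 cm/s
6–8 s: -12 × 2 = -24 cm/s
8–10 s: -11 × 2 = -22 cm/s
10–11 s: -6 × 1 = -6 cm/s
Δv = -4 cm/s, so v(11) = 3 + (-4) = -1 cm/s.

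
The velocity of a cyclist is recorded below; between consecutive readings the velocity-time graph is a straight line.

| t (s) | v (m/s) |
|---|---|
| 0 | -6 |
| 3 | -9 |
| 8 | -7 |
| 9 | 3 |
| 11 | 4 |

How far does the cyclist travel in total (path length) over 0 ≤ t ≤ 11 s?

72.4 m

Distance (not displacement) is the total path length: add the absolute areas under v-t.
0–3 s: |½(-6 + -9)(3)| = 22.5 m
3–8 s: |½(-9 + -7)(5)| = 40 m
8–9 s: v = 0 at t = 8.7 s; triangle areas 2.45 + 0.45 = 2.9 m
9–11 s: |½(3 + 4)(2)| = 7 m
Total distance = 72.4 m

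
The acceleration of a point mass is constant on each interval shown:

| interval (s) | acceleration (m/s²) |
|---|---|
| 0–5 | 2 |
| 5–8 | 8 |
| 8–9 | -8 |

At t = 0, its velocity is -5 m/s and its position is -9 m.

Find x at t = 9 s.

On each constant-a segment, Δv = aΔt and Δx = v₀Δt + ½aΔt²; chain segment to segment.
0–5 s: v starts -5 m/s; Δx = -5·5 + ½·2·5² = 0 m; v ends 5 m/s.
5–8 s: v starts 5 m/s; Δx = 5·3 + ½·8·3² = 51 m; v ends 29 m/s.
8–9 s: v starts 29 m/s; Δx = 29·1 + ½·-8·1² = 25 m; v ends 21 m/s.
x(9) = -9 + Σ Δx = 67 m.

67 m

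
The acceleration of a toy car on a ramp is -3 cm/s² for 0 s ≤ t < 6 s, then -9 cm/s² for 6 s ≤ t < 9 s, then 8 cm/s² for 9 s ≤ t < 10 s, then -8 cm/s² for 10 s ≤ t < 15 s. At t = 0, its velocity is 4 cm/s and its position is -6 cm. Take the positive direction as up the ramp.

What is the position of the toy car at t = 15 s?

-420.5 cm

On each constant-a segment, Δv = aΔt and Δx = v₀Δt + ½aΔt²; chain segment to segment.
0–6 s: v starts 4 cm/s; Δx = 4·6 + ½·-3·6² = -30 cm; v ends -14 cm/s.
6–9 s: v starts -14 cm/s; Δx = -14·3 + ½·-9·3² = -82.5 cm; v ends -41 cm/s.
9–10 s: v starts -41 cm/s; Δx = -41·1 + ½·8·1² = -37 cm; v ends -33 cm/s.
10–15 s: v starts -33 cm/s; Δx = -33·5 + ½·-8·5² = -265 cm; v ends -73 cm/s.
x(15) = -6 + Σ Δx = -420.5 cm.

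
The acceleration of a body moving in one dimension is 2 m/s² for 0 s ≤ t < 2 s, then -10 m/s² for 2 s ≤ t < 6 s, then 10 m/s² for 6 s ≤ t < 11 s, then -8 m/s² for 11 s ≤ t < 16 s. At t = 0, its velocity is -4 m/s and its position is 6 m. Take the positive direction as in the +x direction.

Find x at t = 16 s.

On each constant-a segment, Δv = aΔt and Δx = v₀Δt + ½aΔt²; chain segment to segment.
0–2 s: v starts -4 m/s; Δx = -4·2 + ½·2·2² = -4 m; v ends 0 m/s.
2–6 s: v starts 0 m/s; Δx = 0·4 + ½·-10·4² = -80 m; v ends -40 m/s.
6–11 s: v starts -40 m/s; Δx = -40·5 + ½·10·5² = -75 m; v ends 10 m/s.
11–16 s: v starts 10 m/s; Δx = 10·5 + ½·-8·5² = -50 m; v ends -30 m/s.
x(16) = 6 + Σ Δx = -203 m.

-203 m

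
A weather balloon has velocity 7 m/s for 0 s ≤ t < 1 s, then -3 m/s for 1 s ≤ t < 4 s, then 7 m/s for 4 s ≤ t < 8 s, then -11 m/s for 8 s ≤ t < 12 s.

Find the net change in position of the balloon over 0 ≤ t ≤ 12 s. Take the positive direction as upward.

-18 m

Net displacement equals the area under the velocity-time graph (areas below the axis count negative).
0–1 s: 7 × 1 = 7 m
1–4 s: -3 × 3 = -9 m
4–8 s: 7 × 4 = 28 m
8–12 s: -11 × 4 = -44 m
Net displacement = -18 m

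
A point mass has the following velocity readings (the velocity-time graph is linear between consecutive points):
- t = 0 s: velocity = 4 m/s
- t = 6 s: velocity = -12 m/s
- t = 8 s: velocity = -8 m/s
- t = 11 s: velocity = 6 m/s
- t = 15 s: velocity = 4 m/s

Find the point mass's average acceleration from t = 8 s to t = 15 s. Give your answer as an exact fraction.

12/7 m/s²

Average acceleration = Δv/Δt = (4 − -8)/(15 − 8) = 12/7 m/s².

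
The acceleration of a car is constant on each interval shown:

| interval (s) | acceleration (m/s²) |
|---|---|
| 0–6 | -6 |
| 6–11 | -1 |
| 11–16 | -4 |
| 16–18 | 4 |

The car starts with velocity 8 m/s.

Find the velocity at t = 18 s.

-45 m/s

Δv equals the area under the a-t graph; then v = v₀ + Δv.
0–6 s: -6 × 6 = -36 m/s
6–11 s: -1 × 5 = -5 m/s
11–16 s: -4 × 5 = -20 m/s
16–18 s: 4 × 2 = 8 m/s
Δv = -53 m/s, so v(18) = 8 + (-53) = -45 m/s.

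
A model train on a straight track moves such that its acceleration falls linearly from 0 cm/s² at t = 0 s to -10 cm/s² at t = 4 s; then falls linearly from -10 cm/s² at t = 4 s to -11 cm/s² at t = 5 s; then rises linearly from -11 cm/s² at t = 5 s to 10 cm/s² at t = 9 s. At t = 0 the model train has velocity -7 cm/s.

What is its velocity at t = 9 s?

Δv equals the area under the a-t graph; then v = v₀ + Δv.
0–4 s: ½(0 + -10)(4) = -20 cm/s
4–5 s: ½(-10 + -11)(1) = -10.5 cm/s
5–9 s: ½(-11 + 10)(4) = -2 cm/s
Δv = -32.5 cm/s, so v(9) = -7 + (-32.5) = -39.5 cm/s.

-39.5 cm/s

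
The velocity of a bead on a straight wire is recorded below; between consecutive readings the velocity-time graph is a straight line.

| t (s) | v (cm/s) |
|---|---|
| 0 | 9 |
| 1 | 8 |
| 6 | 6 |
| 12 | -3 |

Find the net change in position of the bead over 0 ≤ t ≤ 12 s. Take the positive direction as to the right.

Displacement is the signed area under the v-t curve.
0–1 s: ½(9 + 8)(1) = 8.5 cm
1–6 s: ½(8 + 6)(5) = 35 cm
6–12 s: ½(6 + -3)(6) = 9 cm
Net displacement = 52.5 cm

52.5 cm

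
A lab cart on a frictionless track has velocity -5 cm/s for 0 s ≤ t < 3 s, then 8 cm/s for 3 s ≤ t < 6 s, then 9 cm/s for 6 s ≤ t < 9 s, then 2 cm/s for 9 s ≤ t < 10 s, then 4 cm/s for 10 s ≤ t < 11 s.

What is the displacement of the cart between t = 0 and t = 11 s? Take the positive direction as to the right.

Displacement is the signed area under the v-t curve.
0–3 s: -5 × 3 = -15 cm
3–6 s: 8 × 3 = 24 cm
6–9 s: 9 × 3 = 27 cm
9–10 s: 2 × 1 = 2 cm
10–11 s: 4 × 1 = 4 cm
Net displacement = 42 cm

42 cm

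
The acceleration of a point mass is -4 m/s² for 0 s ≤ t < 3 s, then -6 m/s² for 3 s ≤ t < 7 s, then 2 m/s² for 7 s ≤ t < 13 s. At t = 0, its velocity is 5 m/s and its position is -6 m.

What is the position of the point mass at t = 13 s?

On each constant-a segment, Δv = aΔt and Δx = v₀Δt + ½aΔt²; chain segment to segment.
0–3 s: v starts 5 m/s; Δx = 5·3 + ½·-4·3² = -3 m; v ends -7 m/s.
3–7 s: v starts -7 m/s; Δx = -7·4 + ½·-6·4² = -76 m; v ends -31 m/s.
7–13 s: v starts -31 m/s; Δx = -31·6 + ½·2·6² = -150 m; v ends -19 m/s.
x(13) = -6 + Σ Δx = -235 m.

-235 m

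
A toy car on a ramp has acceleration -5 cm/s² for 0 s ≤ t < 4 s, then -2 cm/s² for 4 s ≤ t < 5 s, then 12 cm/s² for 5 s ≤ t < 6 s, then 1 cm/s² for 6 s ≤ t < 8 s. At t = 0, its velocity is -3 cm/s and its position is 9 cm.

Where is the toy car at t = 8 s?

On each constant-a segment, Δv = aΔt and Δx = v₀Δt + ½aΔt²; chain segment to segment.
0–4 s: v starts -3 cm/s; Δx = -3·4 + ½·-5·4² = -52 cm; v ends -23 cm/s.
4–5 s: v starts -23 cm/s; Δx = -23·1 + ½·-2·1² = -24 cm; v ends -25 cm/s.
5–6 s: v starts -25 cm/s; Δx = -25·1 + ½·12·1² = -19 cm; v ends -13 cm/s.
6–8 s: v starts -13 cm/s; Δx = -13·2 + ½·1·2² = -24 cm; v ends -11 cm/s.
x(8) = 9 + Σ Δx = -110 cm.

-110 cm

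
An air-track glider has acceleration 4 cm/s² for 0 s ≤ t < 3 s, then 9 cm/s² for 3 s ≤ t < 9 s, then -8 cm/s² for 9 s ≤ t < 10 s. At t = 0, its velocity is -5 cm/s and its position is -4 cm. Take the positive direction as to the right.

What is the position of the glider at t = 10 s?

On each constant-a segment, Δv = aΔt and Δx = v₀Δt + ½aΔt²; chain segment to segment.
0–3 s: v starts -5 cm/s; Δx = -5·3 + ½·4·3² = 3 cm; v ends 7 cm/s.
3–9 s: v starts 7 cm/s; Δx = 7·6 + ½·9·6² = 204 cm; v ends 61 cm/s.
9–10 s: v starts 61 cm/s; Δx = 61·1 + ½·-8·1² = 57 cm; v ends 53 cm/s.
x(10) = -4 + Σ Δx = 260 cm.

260 cm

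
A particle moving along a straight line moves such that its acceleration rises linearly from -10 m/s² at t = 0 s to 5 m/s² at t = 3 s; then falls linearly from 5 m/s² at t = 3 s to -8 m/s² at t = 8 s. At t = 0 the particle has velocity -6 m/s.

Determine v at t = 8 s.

-21 m/s

Δv equals the area under the a-t graph; then v = v₀ + Δv.
0–3 s: ½(-10 + 5)(3) = -7.5 m/s
3–8 s: ½(5 + -8)(5) = -7.5 m/s
Δv = -15 m/s, so v(8) = -6 + (-15) = -21 m/s.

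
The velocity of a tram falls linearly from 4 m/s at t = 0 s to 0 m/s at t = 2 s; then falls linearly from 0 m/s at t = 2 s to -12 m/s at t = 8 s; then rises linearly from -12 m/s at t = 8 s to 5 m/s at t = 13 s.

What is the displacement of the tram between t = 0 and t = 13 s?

Net displacement equals the area under the velocity-time graph (areas below the axis count negative).
0–2 s: ½(4 + 0)(2) = 4 m
2–8 s: ½(0 + -12)(6) = -36 m
8–13 s: ½(-12 + 5)(5) = -17.5 m
Net displacement = -49.5 m

-49.5 m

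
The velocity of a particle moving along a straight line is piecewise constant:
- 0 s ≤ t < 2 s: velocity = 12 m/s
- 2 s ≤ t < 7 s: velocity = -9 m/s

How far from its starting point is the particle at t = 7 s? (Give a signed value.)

-21 m

Net displacement equals the area under the velocity-time graph (areas below the axis count negative).
0–2 s: 12 × 2 = 24 m
2–7 s: -9 × 5 = -45 m
Net displacement = -21 m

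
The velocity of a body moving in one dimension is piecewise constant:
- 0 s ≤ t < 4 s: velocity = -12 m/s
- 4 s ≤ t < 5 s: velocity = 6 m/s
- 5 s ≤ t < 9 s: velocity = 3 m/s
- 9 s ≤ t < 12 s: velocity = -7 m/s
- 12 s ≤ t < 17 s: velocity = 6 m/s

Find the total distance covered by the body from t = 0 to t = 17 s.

Total distance travelled is ∫|v| dt — sum the magnitudes of each area piece.
0–4 s: |-12| × 4 = 48 m
4–5 s: |6| × 1 = 6 m
5–9 s: |3| × 4 = 12 m
9–12 s: |-7| × 3 = 21 m
12–17 s: |6| × 5 = 30 m
Total distance = 117 m

117 m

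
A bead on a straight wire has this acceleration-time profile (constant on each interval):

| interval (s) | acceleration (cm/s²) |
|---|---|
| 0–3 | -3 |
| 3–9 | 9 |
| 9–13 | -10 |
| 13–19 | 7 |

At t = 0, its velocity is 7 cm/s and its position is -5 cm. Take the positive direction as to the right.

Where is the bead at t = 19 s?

On each constant-a segment, Δv = aΔt and Δx = v₀Δt + ½aΔt²; chain segment to segment.
0–3 s: v starts 7 cm/s; Δx = 7·3 + ½·-3·3² = 7.5 cm; v ends -2 cm/s.
3–9 s: v starts -2 cm/s; Δx = -2·6 + ½·9·6² = 150 cm; v ends 52 cm/s.
9–13 s: v starts 52 cm/s; Δx = 52·4 + ½·-10·4² = 128 cm; v ends 12 cm/s.
13–19 s: v starts 12 cm/s; Δx = 12·6 + ½·7·6² = 198 cm; v ends 54 cm/s.
x(19) = -5 + Σ Δx = 478.5 cm.

478.5 cm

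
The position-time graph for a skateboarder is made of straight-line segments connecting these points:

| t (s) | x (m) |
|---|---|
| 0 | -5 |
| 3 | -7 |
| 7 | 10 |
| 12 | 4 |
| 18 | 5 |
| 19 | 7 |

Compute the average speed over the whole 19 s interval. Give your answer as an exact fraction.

28/19 m/s

Average speed = (total path length)/(elapsed time); on a piecewise-linear x-t graph the path length is Σ|Δx|.
0–3 s: |Δx| = |-7 − -5| = 2 m
3–7 s: |Δx| = |10 − -7| = 17 m
7–12 s: |Δx| = |4 − 10| = 6 m
12–18 s: |Δx| = |5 − 4| = 1 m
18–19 s: |Δx| = |7 − 5| = 2 m
Total path = 28 m; average speed = 28/19 = 28/19 m/s.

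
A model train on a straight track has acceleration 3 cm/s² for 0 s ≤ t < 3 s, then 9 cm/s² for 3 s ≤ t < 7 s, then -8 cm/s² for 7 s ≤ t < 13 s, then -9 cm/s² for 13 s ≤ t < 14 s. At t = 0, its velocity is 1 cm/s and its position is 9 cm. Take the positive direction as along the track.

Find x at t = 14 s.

On each constant-a segment, Δv = aΔt and Δx = v₀Δt + ½aΔt²; chain segment to segment.
0–3 s: v starts 1 cm/s; Δx = 1·3 + ½·3·3² = 16.5 cm; v ends 10 cm/s.
3–7 s: v starts 10 cm/s; Δx = 10·4 + ½·9·4² = 112 cm; v ends 46 cm/s.
7–13 s: v starts 46 cm/s; Δx = 46·6 + ½·-8·6² = 132 cm; v ends -2 cm/s.
13–14 s: v starts -2 cm/s; Δx = -2·1 + ½·-9·1² = -6.5 cm; v ends -11 cm/s.
x(14) = 9 + Σ Δx = 263 cm.

263 cm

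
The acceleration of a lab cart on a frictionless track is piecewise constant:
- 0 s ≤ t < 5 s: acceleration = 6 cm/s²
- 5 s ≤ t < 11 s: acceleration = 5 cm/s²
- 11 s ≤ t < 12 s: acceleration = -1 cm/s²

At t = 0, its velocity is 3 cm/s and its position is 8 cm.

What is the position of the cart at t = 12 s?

On each constant-a segment, Δv = aΔt and Δx = v₀Δt + ½aΔt²; chain segment to segment.
0–5 s: v starts 3 cm/s; Δx = 3·5 + ½·6·5² = 90 cm; v ends 33 cm/s.
5–11 s: v starts 33 cm/s; Δx = 33·6 + ½·5·6² = 288 cm; v ends 63 cm/s.
11–12 s: v starts 63 cm/s; Δx = 63·1 + ½·-1·1² = 62.5 cm; v ends 62 cm/s.
x(12) = 8 + Σ Δx = 448.5 cm.

448.5 cm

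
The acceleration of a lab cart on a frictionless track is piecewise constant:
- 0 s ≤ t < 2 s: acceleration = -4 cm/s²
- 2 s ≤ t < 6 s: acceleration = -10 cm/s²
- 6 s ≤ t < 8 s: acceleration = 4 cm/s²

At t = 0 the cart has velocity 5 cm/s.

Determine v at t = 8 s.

Δv equals the area under the a-t graph; then v = v₀ + Δv.
0–2 s: -4 × 2 = -8 cm/s
2–6 s: -10 × 4 = -40 cm/s
6–8 s: 4 × 2 = 8 cm/s
Δv = -40 cm/s, so v(8) = 5 + (-40) = -35 cm/s.

-35 cm/s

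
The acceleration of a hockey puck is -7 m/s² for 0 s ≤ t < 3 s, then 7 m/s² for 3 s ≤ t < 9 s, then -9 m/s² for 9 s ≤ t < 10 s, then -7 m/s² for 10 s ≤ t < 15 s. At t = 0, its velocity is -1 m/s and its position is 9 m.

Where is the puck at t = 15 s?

On each constant-a segment, Δv = aΔt and Δx = v₀Δt + ½aΔt²; chain segment to segment.
0–3 s: v starts -1 m/s; Δx = -1·3 + ½·-7·3² = -34.5 m; v ends -22 m/s.
3–9 s: v starts -22 m/s; Δx = -22·6 + ½·7·6² = -6 m; v ends 20 m/s.
9–10 s: v starts 20 m/s; Δx = 20·1 + ½·-9·1² = 15.5 m; v ends 11 m/s.
10–15 s: v starts 11 m/s; Δx = 11·5 + ½·-7·5² = -32.5 m; v ends -24 m/s.
x(15) = 9 + Σ Δx = -48.5 m.

-48.5 m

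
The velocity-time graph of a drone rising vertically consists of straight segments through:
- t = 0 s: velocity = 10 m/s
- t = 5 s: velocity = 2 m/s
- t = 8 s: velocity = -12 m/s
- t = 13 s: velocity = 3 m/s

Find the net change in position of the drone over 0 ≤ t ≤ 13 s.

Net displacement equals the area under the velocity-time graph (areas below the axis count negative).
0–5 s: ½(10 + 2)(5) = 30 m
5–8 s: ½(2 + -12)(3) = -15 m
8–13 s: ½(-12 + 3)(5) = -22.5 m
Net displacement = -7.5 m

-7.5 m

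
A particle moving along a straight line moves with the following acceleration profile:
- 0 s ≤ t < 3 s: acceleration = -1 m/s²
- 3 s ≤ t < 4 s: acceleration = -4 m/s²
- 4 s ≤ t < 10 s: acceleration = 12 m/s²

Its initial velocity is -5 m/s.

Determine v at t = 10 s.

60 m/s

Δv equals the area under the a-t graph; then v = v₀ + Δv.
0–3 s: -1 × 3 = -3 m/s
3–4 s: -4 × 1 = -4 m/s
4–10 s: 12 × 6 = 72 m/s
Δv = 65 m/s, so v(10) = -5 + (65) = 60 m/s.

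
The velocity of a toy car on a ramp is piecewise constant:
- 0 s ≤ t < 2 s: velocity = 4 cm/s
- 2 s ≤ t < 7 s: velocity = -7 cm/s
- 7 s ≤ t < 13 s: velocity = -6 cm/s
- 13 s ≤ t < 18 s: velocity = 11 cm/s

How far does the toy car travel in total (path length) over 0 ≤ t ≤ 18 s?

Total distance travelled is ∫|v| dt — sum the magnitudes of each area piece.
0–2 s: |4| × 2 = 8 cm
2–7 s: |-7| × 5 = 35 cm
7–13 s: |-6| × 6 = 36 cm
13–18 s: |11| × 5 = 55 cm
Total distance = 134 cm

134 cm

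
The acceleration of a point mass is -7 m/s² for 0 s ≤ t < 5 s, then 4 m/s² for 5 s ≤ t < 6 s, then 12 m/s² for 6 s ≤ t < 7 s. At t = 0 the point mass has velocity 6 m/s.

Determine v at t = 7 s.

Δv equals the area under the a-t graph; then v = v₀ + Δv.
0–5 s: -7 × 5 = -35 m/s
5–6 s: 4 × 1 = 4 m/s
6–7 s: 12 × 1 = 12 m/s
Δv = -19 m/s, so v(7) = 6 + (-19) = -13 m/s.

-13 m/s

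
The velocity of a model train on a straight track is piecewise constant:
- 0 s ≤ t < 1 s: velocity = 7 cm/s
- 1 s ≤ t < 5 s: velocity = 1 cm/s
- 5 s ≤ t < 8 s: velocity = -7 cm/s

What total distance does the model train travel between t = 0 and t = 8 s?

Total distance travelled is ∫|v| dt — sum the magnitudes of each area piece.
0–1 s: |7| × 1 = 7 cm
1–5 s: |1| × 4 = 4 cm
5–8 s: |-7| × 3 = 21 cm
Total distance = 32 cm

32 cm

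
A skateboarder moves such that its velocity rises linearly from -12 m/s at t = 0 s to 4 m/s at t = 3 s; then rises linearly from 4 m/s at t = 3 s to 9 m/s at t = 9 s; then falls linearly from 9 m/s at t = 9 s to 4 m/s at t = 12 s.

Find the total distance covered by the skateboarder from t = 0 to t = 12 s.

Total distance travelled is ∫|v| dt — sum the magnitudes of each area piece.
0–3 s: v = 0 at t = 2.25 s; triangle areas 13.5 + 1.5 = 15 m
3–9 s: |½(4 + 9)(6)| = 39 m
9–12 s: |½(9 + 4)(3)| = 19.5 m
Total distance = 73.5 m

73.5 m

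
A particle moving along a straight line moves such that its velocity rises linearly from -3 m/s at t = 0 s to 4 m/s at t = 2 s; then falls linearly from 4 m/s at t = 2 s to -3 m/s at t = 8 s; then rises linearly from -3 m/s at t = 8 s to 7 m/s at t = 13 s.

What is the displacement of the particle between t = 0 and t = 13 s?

14 m

Displacement is the signed area under the v-t curve.
0–2 s: ½(-3 + 4)(2) = 1 m
2–8 s: ½(4 + -3)(6) = 3 m
8–13 s: ½(-3 + 7)(5) = 10 m
Net displacement = 14 m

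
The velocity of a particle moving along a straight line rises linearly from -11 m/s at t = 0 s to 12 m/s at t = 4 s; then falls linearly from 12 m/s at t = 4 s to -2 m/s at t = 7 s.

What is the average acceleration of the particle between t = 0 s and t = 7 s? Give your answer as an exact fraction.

Average acceleration = Δv/Δt = (-2 − -11)/(7 − 0) = 9/7 m/s².

9/7 m/s²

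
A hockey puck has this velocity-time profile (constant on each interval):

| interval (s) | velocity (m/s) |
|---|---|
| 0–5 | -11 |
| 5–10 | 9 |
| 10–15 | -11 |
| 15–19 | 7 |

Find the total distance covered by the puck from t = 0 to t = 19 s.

183 m

Distance (not displacement) is the total path length: add the absolute areas under v-t.
0–5 s: |-11| × 5 = 55 m
5–10 s: |9| × 5 = 45 m
10–15 s: |-11| × 5 = 55 m
15–19 s: |7| × 4 = 28 m
Total distance = 183 m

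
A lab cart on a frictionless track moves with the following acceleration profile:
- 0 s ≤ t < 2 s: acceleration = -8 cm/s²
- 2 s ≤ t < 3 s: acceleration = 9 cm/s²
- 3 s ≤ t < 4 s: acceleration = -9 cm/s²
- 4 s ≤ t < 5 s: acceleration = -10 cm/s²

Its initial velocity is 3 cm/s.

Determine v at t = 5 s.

-23 cm/s

Δv equals the area under the a-t graph; then v = v₀ + Δv.
0–2 s: -8 × 2 = -16 cm/s
2–3 s: 9 × 1 = 9 cm/s
3–4 s: -9 × 1 = -9 cm/s
4–5 s: -10 × 1 = -10 cm/s
Δv = -26 cm/s, so v(5) = 3 + (-26) = -23 cm/s.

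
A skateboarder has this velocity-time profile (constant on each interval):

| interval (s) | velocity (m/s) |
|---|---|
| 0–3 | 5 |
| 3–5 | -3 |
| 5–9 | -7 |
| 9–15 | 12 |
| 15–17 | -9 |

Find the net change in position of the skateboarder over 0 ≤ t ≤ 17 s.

Displacement is the signed area under the v-t curve.
0–3 s: 5 × 3 = 15 m
3–5 s: -3 × 2 = -6 m
5–9 s: -7 × 4 = -28 m
9–15 s: 12 × 6 = 72 m
15–17 s: -9 × 2 = -18 m
Net displacement = 35 m

35 m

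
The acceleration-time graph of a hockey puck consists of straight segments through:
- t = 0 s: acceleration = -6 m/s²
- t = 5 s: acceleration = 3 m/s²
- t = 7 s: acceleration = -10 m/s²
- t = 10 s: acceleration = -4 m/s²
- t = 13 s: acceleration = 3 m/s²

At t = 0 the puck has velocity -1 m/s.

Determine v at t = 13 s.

Δv equals the area under the a-t graph; then v = v₀ + Δv.
0–5 s: ½(-6 + 3)(5) = -7.5 m/s
5–7 s: ½(3 + -10)(2) = -7 m/s
7–10 s: ½(-10 + -4)(3) = -21 m/s
10–13 s: ½(-4 + 3)(3) = -1.5 m/s
Δv = -37 m/s, so v(13) = -1 + (-37) = -38 m/s.

-38 m/s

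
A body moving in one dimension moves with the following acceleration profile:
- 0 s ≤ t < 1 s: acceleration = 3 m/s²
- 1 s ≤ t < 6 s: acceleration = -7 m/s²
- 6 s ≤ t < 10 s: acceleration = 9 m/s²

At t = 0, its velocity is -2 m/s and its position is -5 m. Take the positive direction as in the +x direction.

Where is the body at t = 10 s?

On each constant-a segment, Δv = aΔt and Δx = v₀Δt + ½aΔt²; chain segment to segment.
0–1 s: v starts -2 m/s; Δx = -2·1 + ½·3·1² = -0.5 m; v ends 1 m/s.
1–6 s: v starts 1 m/s; Δx = 1·5 + ½·-7·5² = -82.5 m; v ends -34 m/s.
6–10 s: v starts -34 m/s; Δx = -34·4 + ½·9·4² = -64 m; v ends 2 m/s.
x(10) = -5 + Σ Δx = -152 m.

-152 m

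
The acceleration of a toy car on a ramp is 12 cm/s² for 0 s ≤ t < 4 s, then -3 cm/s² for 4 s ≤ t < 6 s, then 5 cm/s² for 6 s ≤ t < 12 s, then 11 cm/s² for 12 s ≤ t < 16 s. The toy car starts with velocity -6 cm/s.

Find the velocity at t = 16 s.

Δv equals the area under the a-t graph; then v = v₀ + Δv.
0–4 s: 12 × 4 = 48 cm/s
4–6 s: -3 × 2 = -6 cm/s
6–12 s: 5 × 6 = 30 cm/s
12–16 s: 11 × 4 = 44 cm/s
Δv = 116 cm/s, so v(16) = -6 + (116) = 110 cm/s.

110 cm/s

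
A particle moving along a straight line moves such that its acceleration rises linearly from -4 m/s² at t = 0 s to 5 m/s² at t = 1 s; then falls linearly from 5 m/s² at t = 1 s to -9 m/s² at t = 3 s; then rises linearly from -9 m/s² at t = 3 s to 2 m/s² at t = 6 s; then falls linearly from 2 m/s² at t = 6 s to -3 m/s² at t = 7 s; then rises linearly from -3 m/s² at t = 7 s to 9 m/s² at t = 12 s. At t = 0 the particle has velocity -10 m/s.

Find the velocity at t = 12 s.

Δv equals the area under the a-t graph; then v = v₀ + Δv.
0–1 s: ½(-4 + 5)(1) = 0.5 m/s
1–3 s: ½(5 + -9)(2) = -4 m/s
3–6 s: ½(-9 + 2)(3) = -10.5 m/s
6–7 s: ½(2 + -3)(1) = -0.5 m/s
7–12 s: ½(-3 + 9)(5) = 15 m/s
Δv = 0.5 m/s, so v(12) = -10 + (0.5) = -9.5 m/s.

-9.5 m/s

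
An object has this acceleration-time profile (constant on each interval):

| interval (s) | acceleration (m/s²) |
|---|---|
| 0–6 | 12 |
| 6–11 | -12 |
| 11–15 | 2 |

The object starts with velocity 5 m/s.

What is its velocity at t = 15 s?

25 m/s

Δv equals the area under the a-t graph; then v = v₀ + Δv.
0–6 s: 12 × 6 = 72 m/s
6–11 s: -12 × 5 = -60 m/s
11–15 s: 2 × 4 = 8 m/s
Δv = 20 m/s, so v(15) = 5 + (20) = 25 m/s.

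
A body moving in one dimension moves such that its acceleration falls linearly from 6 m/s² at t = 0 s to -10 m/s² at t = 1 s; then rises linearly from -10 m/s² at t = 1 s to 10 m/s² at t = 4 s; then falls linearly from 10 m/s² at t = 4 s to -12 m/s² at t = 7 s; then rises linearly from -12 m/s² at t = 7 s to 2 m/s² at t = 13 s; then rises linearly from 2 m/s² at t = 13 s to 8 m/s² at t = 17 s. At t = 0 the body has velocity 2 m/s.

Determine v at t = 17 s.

-13 m/s

Δv equals the area under the a-t graph; then v = v₀ + Δv.
0–1 s: ½(6 + -10)(1) = -2 m/s
1–4 s: ½(-10 + 10)(3) = 0 m/s
4–7 s: ½(10 + -12)(3) = -3 m/s
7–13 s: ½(-12 + 2)(6) = -30 m/s
13–17 s: ½(2 + 8)(4) = 20 m/s
Δv = -15 m/s, so v(17) = 2 + (-15) = -13 m/s.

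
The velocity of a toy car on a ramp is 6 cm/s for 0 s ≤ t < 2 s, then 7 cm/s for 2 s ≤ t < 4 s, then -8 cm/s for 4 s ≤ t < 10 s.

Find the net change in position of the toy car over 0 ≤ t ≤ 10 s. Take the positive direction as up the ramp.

-22 cm

Displacement is the signed area under the v-t curve.
0–2 s: 6 × 2 = 12 cm
2–4 s: 7 × 2 = 14 cm
4–10 s: -8 × 6 = -48 cm
Net displacement = -22 cm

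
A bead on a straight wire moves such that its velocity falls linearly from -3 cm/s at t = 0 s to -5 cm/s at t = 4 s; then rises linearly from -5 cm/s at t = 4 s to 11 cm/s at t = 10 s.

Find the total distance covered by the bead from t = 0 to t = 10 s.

Total distance travelled is ∫|v| dt — sum the magnitudes of each area piece.
0–4 s: |½(-3 + -5)(4)| = 16 cm
4–10 s: v = 0 at t = 5.875 s; triangle areas 4.6875 + 22.6875 = 27.375 cm
Total distance = 43.375 cm

43.375 cm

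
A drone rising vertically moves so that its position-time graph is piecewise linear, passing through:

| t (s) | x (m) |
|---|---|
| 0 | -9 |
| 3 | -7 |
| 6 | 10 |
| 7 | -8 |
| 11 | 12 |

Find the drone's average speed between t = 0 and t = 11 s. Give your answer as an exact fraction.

Average speed = (total path length)/(elapsed time); on a piecewise-linear x-t graph the path length is Σ|Δx|.
0–3 s: |Δx| = |-7 − -9| = 2 m
3–6 s: |Δx| = |10 − -7| = 17 m
6–7 s: |Δx| = |-8 − 10| = 18 m
7–11 s: |Δx| = |12 − -8| = 20 m
Total path = 57 m; average speed = 57/11 = 57/11 m/s.

57/11 m/s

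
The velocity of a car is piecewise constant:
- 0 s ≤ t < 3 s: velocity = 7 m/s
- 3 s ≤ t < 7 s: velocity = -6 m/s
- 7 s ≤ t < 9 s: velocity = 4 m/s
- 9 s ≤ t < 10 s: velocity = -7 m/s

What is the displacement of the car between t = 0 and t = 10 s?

-2 m

Displacement is the signed area under the v-t curve.
0–3 s: 7 × 3 = 21 m
3–7 s: -6 × 4 = -24 m
7–9 s: 4 × 2 = 8 m
9–10 s: -7 × 1 = -7 m
Net displacement = -2 m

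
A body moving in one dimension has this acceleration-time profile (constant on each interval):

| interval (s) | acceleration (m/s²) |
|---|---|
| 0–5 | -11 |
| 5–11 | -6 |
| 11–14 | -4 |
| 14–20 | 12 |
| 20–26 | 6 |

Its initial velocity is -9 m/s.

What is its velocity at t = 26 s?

Δv equals the area under the a-t graph; then v = v₀ + Δv.
0–5 s: -11 × 5 = -55 m/s
5–11 s: -6 × 6 = -36 m/s
11–14 s: -4 × 3 = -12 m/s
14–20 s: 12 × 6 = 72 m/s
20–26 s: 6 × 6 = 36 m/s
Δv = 5 m/s, so v(26) = -9 + (5) = -4 m/s.

-4 m/s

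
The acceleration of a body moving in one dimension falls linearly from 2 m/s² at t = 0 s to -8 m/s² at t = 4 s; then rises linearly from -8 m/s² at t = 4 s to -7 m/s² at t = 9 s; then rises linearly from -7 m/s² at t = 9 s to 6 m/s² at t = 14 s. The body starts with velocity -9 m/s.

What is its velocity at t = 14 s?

-61 m/s

Δv equals the area under the a-t graph; then v = v₀ + Δv.
0–4 s: ½(2 + -8)(4) = -12 m/s
4–9 s: ½(-8 + -7)(5) = -37.5 m/s
9–14 s: ½(-7 + 6)(5) = -2.5 m/s
Δv = -52 m/s, so v(14) = -9 + (-52) = -61 m/s.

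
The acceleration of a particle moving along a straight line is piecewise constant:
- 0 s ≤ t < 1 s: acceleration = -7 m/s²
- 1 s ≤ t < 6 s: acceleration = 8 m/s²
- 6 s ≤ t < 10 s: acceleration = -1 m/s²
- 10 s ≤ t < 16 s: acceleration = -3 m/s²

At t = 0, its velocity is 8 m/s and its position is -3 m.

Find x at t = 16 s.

On each constant-a segment, Δv = aΔt and Δx = v₀Δt + ½aΔt²; chain segment to segment.
0–1 s: v starts 8 m/s; Δx = 8·1 + ½·-7·1² = 4.5 m; v ends 1 m/s.
1–6 s: v starts 1 m/s; Δx = 1·5 + ½·8·5² = 105 m; v ends 41 m/s.
6–10 s: v starts 41 m/s; Δx = 41·4 + ½·-1·4² = 156 m; v ends 37 m/s.
10–16 s: v starts 37 m/s; Δx = 37·6 + ½·-3·6² = 168 m; v ends 19 m/s.
x(16) = -3 + Σ Δx = 430.5 m.

430.5 m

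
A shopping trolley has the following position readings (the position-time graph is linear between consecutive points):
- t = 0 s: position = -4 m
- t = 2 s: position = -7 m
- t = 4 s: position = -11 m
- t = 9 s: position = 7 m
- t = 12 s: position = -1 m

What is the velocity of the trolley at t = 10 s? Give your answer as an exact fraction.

-8/3 m/s

Velocity is the slope of the x-t graph on 9–12 s: (-1 − 7)/(12 − 9) = -8/3 m/s.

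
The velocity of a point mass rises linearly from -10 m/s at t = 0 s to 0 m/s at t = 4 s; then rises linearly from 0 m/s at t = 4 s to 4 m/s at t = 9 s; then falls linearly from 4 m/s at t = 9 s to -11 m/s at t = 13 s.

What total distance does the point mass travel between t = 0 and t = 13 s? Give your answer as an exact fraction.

724/15 m

Distance (not displacement) is the total path length: add the absolute areas under v-t.
0–4 s: |½(-10 + 0)(4)| = 20 m
4–9 s: |½(0 + 4)(5)| = 10 m
9–13 s: v = 0 at t = 151/15 s; triangle areas 32/15 + 242/15 = 274/15 m
Total distance = 724/15 m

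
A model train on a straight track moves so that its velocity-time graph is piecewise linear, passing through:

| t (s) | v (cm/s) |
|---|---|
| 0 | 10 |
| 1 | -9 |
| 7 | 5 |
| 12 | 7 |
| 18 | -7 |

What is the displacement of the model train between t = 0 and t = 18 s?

Net displacement equals the area under the velocity-time graph (areas below the axis count negative).
0–1 s: ½(10 + -9)(1) = 0.5 cm
1–7 s: ½(-9 + 5)(6) = -12 cm
7–12 s: ½(5 + 7)(5) = 30 cm
12–18 s: ½(7 + -7)(6) = 0 cm
Net displacement = 18.5 cm

18.5 cm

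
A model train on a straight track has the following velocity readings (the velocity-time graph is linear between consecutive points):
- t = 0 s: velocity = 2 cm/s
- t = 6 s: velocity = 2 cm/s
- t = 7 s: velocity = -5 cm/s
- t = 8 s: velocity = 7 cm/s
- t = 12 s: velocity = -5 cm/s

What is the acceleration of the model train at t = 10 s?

Acceleration is the slope of the v-t graph on 8–12 s: (-5 − 7)/(12 − 8) = -3 cm/s².

-3 cm/s²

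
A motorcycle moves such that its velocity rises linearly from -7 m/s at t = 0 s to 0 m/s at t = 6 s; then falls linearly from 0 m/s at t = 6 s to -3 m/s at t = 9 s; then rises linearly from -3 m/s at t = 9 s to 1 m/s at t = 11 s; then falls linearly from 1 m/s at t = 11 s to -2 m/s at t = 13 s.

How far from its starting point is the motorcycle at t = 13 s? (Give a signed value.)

-28.5 m

Net displacement equals the area under the velocity-time graph (areas below the axis count negative).
0–6 s: ½(-7 + 0)(6) = -21 m
6–9 s: ½(0 + -3)(3) = -4.5 m
9–11 s: ½(-3 + 1)(2) = -2 m
11–13 s: ½(1 + -2)(2) = -1 m
Net displacement = -28.5 m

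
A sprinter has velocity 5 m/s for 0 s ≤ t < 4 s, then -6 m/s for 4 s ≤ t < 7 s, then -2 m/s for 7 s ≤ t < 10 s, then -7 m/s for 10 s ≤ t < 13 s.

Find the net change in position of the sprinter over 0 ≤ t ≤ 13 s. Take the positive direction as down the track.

Displacement is the signed area under the v-t curve.
0–4 s: 5 × 4 = 20 m
4–7 s: -6 × 3 = -18 m
7–10 s: -2 × 3 = -6 m
10–13 s: -7 × 3 = -21 m
Net displacement = -25 m

-25 m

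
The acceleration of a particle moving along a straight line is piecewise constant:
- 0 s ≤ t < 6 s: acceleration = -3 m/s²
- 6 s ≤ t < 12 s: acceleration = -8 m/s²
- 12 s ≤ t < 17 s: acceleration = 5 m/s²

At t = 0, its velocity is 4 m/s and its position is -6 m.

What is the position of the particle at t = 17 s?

-511.5 m

On each constant-a segment, Δv = aΔt and Δx = v₀Δt + ½aΔt²; chain segment to segment.
0–6 s: v starts 4 m/s; Δx = 4·6 + ½·-3·6² = -30 m; v ends -14 m/s.
6–12 s: v starts -14 m/s; Δx = -14·6 + ½·-8·6² = -228 m; v ends -62 m/s.
12–17 s: v starts -62 m/s; Δx = -62·5 + ½·5·5² = -247.5 m; v ends -37 m/s.
x(17) = -6 + Σ Δx = -511.5 m.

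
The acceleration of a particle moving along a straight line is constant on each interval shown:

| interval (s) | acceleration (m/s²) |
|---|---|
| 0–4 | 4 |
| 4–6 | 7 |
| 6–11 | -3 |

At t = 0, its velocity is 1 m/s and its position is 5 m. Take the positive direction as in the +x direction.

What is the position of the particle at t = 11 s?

On each constant-a segment, Δv = aΔt and Δx = v₀Δt + ½aΔt²; chain segment to segment.
0–4 s: v starts 1 m/s; Δx = 1·4 + ½·4·4² = 36 m; v ends 17 m/s.
4–6 s: v starts 17 m/s; Δx = 17·2 + ½·7·2² = 48 m; v ends 31 m/s.
6–11 s: v starts 31 m/s; Δx = 31·5 + ½·-3·5² = 117.5 m; v ends 16 m/s.
x(11) = 5 + Σ Δx = 206.5 m.

206.5 m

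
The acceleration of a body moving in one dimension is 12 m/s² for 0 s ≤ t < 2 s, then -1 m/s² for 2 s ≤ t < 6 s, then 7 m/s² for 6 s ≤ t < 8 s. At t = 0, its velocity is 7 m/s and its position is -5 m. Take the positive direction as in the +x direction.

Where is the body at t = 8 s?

On each constant-a segment, Δv = aΔt and Δx = v₀Δt + ½aΔt²; chain segment to segment.
0–2 s: v starts 7 m/s; Δx = 7·2 + ½·12·2² = 38 m; v ends 31 m/s.
2–6 s: v starts 31 m/s; Δx = 31·4 + ½·-1·4² = 116 m; v ends 27 m/s.
6–8 s: v starts 27 m/s; Δx = 27·2 + ½·7·2² = 68 m; v ends 41 m/s.
x(8) = -5 + Σ Δx = 217 m.

217 m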